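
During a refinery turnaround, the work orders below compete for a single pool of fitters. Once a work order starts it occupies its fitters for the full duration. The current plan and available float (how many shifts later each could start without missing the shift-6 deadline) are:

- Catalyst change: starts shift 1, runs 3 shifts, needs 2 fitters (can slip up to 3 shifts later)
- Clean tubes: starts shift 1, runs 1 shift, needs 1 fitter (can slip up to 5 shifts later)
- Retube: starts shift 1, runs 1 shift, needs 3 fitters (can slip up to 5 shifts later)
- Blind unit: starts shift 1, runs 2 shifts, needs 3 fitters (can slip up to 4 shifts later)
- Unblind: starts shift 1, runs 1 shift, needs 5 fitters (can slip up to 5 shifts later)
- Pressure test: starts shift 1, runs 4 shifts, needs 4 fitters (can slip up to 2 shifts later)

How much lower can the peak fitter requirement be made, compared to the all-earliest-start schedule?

Early-start peak: s1:18  s2:9  s3:6  s4:4  s5:0  s6:0 ⇒ 18.
Leveled (Catalyst change@1, Clean tubes@1, Retube@1, Blind unit@4, Unblind@2, Pressure test@3): s1:6  s2:7  s3:6  s4:7  s5:7  s6:4 ⇒ 7.
Reduction 18 − 7 = 11.

11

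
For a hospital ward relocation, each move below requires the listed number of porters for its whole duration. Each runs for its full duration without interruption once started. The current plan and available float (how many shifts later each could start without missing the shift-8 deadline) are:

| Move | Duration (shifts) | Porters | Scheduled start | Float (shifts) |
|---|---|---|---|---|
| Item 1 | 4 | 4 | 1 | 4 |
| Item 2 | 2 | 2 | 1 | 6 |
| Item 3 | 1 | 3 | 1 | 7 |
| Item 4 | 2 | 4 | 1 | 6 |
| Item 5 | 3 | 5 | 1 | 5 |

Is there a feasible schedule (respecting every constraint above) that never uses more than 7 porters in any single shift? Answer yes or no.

The minimum achievable peak is 8; 7 < 8, so no feasible schedule stays within the cap.

no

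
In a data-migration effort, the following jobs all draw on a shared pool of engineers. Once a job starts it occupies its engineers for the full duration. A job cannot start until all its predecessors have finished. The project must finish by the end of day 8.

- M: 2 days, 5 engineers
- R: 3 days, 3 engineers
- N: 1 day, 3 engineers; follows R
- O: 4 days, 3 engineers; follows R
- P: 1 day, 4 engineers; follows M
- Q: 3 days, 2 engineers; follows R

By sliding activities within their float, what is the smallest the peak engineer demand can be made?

8

Schedule M@1, R@1, N@4, O@4, P@3, Q@4: d1:8  d2:8  d3:7  d4:8  d5:5  d6:5  d7:3  d8:0 — peak 8.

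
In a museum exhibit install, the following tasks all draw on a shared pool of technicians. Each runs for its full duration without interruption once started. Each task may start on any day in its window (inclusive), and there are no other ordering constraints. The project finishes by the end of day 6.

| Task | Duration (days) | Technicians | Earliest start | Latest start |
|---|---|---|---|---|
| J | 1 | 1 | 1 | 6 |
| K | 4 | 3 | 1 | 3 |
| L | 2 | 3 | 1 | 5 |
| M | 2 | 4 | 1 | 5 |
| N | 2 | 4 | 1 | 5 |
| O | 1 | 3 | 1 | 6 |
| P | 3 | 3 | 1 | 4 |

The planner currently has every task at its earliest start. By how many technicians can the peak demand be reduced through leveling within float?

12

Early-start peak: d1:21  d2:17  d3:6  d4:3  d5:0  d6:0 ⇒ 21.
Leveled (J@1, K@1, L@1, M@5, N@5, O@3, P@2): d1:7  d2:9  d3:9  d4:6  d5:8  d6:8 ⇒ 9.
Reduction 21 − 9 = 12.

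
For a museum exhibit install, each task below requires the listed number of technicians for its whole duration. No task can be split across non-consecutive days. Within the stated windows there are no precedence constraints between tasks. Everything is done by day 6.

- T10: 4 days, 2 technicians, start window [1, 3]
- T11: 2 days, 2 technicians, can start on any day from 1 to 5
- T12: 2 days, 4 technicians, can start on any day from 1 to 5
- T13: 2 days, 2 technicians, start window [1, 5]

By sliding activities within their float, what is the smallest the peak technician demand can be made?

4

Early-start (T10@1, T11@1, T12@1, T13@1) gives peak 10: d1:10  d2:10  d3:2  d4:2  d5:0  d6:0.
Shift T12→5, T13→3.
Schedule T10@1, T11@1, T12@5, T13@3: d1:4  d2:4  d3:4  d4:4  d5:4  d6:4 — peak 4.
Total technician-days = 24 over 6 days ⇒ peak ≥ ⌈24/6⌉ = 4, so 4 is optimal.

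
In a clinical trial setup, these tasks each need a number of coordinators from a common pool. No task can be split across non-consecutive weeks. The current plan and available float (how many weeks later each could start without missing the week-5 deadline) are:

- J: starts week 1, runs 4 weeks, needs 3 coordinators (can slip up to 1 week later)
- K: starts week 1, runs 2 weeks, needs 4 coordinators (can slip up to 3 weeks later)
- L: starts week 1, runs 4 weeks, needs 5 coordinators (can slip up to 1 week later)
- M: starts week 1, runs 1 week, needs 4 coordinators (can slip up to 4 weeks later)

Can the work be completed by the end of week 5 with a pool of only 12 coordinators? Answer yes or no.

yes

Schedule J@1, K@1, L@1, M@3: w1:12  w2:12  w3:12  w4:8  w5:0 — peak 12 ≤ 12.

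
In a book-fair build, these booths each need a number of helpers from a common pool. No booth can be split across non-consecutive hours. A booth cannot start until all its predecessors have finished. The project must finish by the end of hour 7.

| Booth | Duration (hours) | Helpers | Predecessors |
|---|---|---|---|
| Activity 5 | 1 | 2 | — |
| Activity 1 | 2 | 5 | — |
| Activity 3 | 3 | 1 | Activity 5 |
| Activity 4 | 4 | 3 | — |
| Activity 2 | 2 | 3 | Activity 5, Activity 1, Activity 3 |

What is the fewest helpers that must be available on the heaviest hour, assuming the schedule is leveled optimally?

6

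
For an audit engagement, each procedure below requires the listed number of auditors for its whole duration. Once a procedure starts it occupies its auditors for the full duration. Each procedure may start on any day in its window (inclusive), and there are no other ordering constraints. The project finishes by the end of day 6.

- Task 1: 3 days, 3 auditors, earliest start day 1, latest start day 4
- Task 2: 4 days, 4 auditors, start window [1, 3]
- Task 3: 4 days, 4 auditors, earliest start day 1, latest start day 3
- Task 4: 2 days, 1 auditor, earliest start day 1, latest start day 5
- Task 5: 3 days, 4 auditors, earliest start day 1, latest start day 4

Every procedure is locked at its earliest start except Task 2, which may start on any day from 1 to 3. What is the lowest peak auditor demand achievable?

Task 2@1: d1:16  d2:16  d3:15  d4:8  d5:0  d6:0 → peak 16
Task 2@2: d1:12  d2:16  d3:15  d4:8  d5:4  d6:0 → peak 16
Task 2@3: d1:12  d2:12  d3:15  d4:8  d5:4  d6:4 → peak 15
Best is Task 2@3, peak 15.

15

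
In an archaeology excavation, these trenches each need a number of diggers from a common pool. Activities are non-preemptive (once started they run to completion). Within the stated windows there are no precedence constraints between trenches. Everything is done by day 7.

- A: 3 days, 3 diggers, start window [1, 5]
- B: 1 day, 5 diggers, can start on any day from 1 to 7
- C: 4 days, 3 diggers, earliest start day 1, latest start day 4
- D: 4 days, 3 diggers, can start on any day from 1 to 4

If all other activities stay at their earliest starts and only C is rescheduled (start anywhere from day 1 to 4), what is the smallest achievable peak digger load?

C@1: d1:14  d2:9  d3:9  d4:6  d5:0  d6:0  d7:0 → peak 14
C@2: d1:11  d2:9  d3:9  d4:6  d5:3  d6:0  d7:0 → peak 11
C@3: d1:11  d2:6  d3:9  d4:6  d5:3  d6:3  d7:0 → peak 11
C@4: d1:11  d2:6  d3:6  d4:6  d5:3  d6:3  d7:3 → peak 11
Best is C@2, peak 11.

11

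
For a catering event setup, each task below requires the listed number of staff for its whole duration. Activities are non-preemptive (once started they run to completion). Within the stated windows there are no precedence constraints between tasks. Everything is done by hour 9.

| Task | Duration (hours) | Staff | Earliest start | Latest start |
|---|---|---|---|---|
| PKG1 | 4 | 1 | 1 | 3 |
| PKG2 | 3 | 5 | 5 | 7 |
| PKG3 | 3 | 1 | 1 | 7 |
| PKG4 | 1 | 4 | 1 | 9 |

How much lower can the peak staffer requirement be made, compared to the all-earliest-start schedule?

Early-start peak: h1:6  h2:2  h3:2  h4:1  h5:5  h6:5  h7:5  h8:0  h9:0 ⇒ 6.
Leveled (PKG1@1, PKG2@5, PKG3@1, PKG4@4): h1:2  h2:2  h3:2  h4:5  h5:5  h6:5  h7:5  h8:0  h9:0 ⇒ 5.
Reduction 6 − 5 = 1.

1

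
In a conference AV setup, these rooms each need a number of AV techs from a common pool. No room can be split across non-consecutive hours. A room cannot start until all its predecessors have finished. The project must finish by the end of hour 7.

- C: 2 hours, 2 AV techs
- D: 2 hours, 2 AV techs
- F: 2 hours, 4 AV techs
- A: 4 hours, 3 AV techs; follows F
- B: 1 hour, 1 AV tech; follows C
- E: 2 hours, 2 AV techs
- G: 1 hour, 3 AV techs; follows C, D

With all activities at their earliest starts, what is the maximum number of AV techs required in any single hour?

Early-start schedule: C@1, D@1, F@1, A@3, B@3, E@1, G@3.
Load per hour: hour 1: 10, hour 2: 10, hour 3: 7, hour 4: 3, hour 5: 3, hour 6: 3, hour 7: 0.
Peak is 10.

10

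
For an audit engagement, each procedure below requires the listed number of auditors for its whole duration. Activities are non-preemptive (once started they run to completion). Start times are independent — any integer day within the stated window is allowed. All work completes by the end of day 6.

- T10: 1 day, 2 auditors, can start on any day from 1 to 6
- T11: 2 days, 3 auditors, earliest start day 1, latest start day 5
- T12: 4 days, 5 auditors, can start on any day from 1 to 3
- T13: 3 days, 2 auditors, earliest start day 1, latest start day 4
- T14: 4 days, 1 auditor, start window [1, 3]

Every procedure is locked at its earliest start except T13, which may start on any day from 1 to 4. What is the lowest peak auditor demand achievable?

T13@1: d1:13  d2:11  d3:8  d4:6  d5:0  d6:0 → peak 13
T13@2: d1:11  d2:11  d3:8  d4:8  d5:0  d6:0 → peak 11
T13@3: d1:11  d2:9  d3:8  d4:8  d5:2  d6:0 → peak 11
T13@4: d1:11  d2:9  d3:6  d4:8  d5:2  d6:2 → peak 11
Best is T13@2, peak 11.

11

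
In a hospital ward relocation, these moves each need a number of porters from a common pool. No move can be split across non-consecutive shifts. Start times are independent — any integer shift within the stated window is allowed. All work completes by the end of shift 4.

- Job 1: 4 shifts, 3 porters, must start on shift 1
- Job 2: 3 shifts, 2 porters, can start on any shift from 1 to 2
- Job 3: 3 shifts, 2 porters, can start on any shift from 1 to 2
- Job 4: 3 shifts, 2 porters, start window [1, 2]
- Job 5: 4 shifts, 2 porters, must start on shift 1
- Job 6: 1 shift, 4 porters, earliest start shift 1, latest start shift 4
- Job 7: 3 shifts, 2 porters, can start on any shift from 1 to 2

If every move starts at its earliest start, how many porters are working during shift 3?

13

At early start, shift 3 has: Job 1, Job 2, Job 3, Job 4, Job 5, Job 7.
Demand: 3 + 2 + 2 + 2 + 2 + 2 = 13.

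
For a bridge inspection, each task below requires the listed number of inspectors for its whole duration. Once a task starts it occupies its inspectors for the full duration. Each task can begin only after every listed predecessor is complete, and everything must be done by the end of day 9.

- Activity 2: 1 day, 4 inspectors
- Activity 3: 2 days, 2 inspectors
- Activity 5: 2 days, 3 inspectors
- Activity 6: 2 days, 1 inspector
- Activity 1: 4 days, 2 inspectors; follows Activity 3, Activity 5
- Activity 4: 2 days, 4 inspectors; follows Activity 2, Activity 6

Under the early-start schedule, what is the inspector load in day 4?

At early start, day 4 has: Activity 1, Activity 4.
Demand: 2 + 4 = 6.

6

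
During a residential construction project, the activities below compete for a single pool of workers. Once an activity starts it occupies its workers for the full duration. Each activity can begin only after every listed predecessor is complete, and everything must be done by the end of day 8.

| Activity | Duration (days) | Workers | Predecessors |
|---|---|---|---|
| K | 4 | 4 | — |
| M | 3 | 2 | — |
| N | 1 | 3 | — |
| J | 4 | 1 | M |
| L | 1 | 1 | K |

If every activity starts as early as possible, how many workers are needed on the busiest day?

Early-start schedule: K@1, M@1, N@1, J@4, L@5.
Load per day: day 1: 9, day 2: 6, day 3: 6, day 4: 5, day 5: 2, day 6: 1, day 7: 1, day 8: 0.
Peak is 9.

9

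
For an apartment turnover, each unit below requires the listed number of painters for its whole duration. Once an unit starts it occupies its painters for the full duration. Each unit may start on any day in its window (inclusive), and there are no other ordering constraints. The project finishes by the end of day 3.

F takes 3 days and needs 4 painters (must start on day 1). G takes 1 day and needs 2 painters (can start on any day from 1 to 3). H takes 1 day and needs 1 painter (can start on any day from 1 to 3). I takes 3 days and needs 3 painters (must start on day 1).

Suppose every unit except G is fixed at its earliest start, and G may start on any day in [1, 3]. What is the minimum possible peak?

9

G@1: d1:10  d2:7  d3:7 → peak 10
G@2: d1:8  d2:9  d3:7 → peak 9
G@3: d1:8  d2:7  d3:9 → peak 9
Best is G@2, peak 9.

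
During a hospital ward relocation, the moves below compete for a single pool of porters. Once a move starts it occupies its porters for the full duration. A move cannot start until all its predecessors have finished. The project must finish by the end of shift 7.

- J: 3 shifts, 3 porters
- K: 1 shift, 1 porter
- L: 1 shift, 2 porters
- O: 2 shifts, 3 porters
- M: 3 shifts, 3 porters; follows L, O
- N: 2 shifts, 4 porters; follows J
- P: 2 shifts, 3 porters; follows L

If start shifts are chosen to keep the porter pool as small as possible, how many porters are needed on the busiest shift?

7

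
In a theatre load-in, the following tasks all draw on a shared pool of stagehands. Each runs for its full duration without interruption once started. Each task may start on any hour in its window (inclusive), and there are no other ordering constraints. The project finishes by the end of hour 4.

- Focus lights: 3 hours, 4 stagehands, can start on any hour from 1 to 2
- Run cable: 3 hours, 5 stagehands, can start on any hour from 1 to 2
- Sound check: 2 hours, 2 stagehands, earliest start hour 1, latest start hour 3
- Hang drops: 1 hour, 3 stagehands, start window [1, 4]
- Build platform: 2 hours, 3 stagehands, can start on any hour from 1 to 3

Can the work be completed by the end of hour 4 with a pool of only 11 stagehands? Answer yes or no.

The minimum achievable peak is 12; 11 < 12, so no feasible schedule stays within the cap.

no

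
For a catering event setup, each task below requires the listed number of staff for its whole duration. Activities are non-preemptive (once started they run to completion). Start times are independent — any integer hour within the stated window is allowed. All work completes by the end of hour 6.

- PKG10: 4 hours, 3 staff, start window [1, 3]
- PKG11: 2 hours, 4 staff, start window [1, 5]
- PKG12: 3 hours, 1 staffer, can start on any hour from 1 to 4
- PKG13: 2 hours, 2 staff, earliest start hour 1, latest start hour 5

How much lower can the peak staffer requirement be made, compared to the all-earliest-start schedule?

5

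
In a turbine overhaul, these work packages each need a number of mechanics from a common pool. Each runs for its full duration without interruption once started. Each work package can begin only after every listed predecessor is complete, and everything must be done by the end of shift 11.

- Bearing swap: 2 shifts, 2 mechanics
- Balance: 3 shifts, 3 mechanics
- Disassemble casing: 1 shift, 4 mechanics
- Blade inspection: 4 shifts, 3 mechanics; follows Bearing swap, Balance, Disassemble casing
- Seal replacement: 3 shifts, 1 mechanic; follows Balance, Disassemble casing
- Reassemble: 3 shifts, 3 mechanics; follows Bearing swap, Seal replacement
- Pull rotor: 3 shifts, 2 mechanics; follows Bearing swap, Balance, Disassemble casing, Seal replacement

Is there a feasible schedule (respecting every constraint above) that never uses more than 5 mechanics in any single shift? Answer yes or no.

yes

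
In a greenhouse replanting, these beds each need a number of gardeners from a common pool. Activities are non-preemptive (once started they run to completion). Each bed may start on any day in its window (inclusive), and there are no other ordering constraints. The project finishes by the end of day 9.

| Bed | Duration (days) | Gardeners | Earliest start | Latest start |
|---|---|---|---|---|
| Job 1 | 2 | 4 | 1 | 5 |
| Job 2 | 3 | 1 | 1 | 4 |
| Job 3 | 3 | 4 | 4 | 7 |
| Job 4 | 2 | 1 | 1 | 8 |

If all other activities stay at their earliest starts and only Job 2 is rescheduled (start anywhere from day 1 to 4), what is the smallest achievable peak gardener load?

Job 2@1: d1:6  d2:6  d3:1  d4:4  d5:4  d6:4  d7:0  d8:0  d9:0 → peak 6
Job 2@2: d1:5  d2:6  d3:1  d4:5  d5:4  d6:4  d7:0  d8:0  d9:0 → peak 6
Job 2@3: d1:5  d2:5  d3:1  d4:5  d5:5  d6:4  d7:0  d8:0  d9:0 → peak 5
Job 2@4: d1:5  d2:5  d3:0  d4:5  d5:5  d6:5  d7:0  d8:0  d9:0 → peak 5
Best is Job 2@3, peak 5.

5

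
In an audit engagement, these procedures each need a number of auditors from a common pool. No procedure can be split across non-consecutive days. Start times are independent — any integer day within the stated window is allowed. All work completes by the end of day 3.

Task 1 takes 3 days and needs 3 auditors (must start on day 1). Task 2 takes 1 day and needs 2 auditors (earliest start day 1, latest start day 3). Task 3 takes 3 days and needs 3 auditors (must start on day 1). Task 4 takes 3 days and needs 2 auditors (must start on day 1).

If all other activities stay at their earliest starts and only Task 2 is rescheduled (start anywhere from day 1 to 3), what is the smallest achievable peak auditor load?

Task 2@1: d1:10  d2:8  d3:8 → peak 10
Task 2@2: d1:8  d2:10  d3:8 → peak 10
Task 2@3: d1:8  d2:8  d3:10 → peak 10
Best is Task 2@1, peak 10.

10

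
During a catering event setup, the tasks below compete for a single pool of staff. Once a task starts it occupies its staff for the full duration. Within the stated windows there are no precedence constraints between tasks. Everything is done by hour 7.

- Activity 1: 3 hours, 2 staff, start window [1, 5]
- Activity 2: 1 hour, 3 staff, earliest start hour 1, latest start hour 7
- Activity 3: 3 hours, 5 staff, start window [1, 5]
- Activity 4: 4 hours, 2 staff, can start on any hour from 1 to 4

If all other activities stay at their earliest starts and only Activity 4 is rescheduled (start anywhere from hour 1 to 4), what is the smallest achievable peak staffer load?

Activity 4@1: h1:12  h2:9  h3:9  h4:2  h5:0  h6:0  h7:0 → peak 12
Activity 4@2: h1:10  h2:9  h3:9  h4:2  h5:2  h6:0  h7:0 → peak 10
Activity 4@3: h1:10  h2:7  h3:9  h4:2  h5:2  h6:2  h7:0 → peak 10
Activity 4@4: h1:10  h2:7  h3:7  h4:2  h5:2  h6:2  h7:2 → peak 10
Best is Activity 4@2, peak 10.

10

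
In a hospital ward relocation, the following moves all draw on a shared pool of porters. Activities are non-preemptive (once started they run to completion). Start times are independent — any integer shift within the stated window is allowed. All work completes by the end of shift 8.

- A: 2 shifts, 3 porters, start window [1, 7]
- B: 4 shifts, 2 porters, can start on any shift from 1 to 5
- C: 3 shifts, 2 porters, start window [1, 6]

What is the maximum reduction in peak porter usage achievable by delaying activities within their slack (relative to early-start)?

Early-start peak: s1:7  s2:7  s3:4  s4:2  s5:0  s6:0  s7:0  s8:0 ⇒ 7.
Leveled (A@1, B@3, C@3): s1:3  s2:3  s3:4  s4:4  s5:4  s6:2  s7:0  s8:0 ⇒ 4.
Reduction 7 − 4 = 3.

3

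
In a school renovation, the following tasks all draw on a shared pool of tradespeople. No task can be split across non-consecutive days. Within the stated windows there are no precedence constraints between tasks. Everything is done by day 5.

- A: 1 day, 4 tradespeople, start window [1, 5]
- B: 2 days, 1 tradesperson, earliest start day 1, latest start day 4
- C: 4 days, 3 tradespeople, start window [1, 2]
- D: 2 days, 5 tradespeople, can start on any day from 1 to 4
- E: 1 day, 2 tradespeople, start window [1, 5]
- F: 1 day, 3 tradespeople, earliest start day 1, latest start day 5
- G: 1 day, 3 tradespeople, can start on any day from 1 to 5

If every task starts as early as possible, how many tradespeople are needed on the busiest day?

21

Early-start schedule: A@1, B@1, C@1, D@1, E@1, F@1, G@1.
Load per day: day 1: 21, day 2: 9, day 3: 3, day 4: 3, day 5: 0.
Peak is 21.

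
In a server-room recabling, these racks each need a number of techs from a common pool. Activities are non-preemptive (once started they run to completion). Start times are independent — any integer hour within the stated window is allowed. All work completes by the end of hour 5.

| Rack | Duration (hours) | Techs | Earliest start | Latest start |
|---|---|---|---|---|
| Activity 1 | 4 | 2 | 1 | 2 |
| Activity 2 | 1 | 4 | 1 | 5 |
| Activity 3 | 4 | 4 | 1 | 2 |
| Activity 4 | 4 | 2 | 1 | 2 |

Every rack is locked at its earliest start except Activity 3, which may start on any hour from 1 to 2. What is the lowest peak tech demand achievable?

Activity 3@1: h1:12  h2:8  h3:8  h4:8  h5:0 → peak 12
Activity 3@2: h1:8  h2:8  h3:8  h4:8  h5:4 → peak 8
Best is Activity 3@2, peak 8.

8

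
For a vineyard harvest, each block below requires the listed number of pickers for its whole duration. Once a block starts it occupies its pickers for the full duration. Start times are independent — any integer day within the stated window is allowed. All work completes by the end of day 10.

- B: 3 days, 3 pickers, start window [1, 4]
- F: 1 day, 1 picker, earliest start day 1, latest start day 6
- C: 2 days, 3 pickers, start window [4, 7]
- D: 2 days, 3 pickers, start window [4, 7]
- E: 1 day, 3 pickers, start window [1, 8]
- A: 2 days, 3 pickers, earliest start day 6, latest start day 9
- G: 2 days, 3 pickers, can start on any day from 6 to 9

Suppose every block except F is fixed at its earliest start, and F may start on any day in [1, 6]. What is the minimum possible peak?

6

F@1: d1:7  d2:3  d3:3  d4:6  d5:6  d6:6  d7:6  d8:0  d9:0  d10:0 → peak 7
F@2: d1:6  d2:4  d3:3  d4:6  d5:6  d6:6  d7:6  d8:0  d9:0  d10:0 → peak 6
F@3: d1:6  d2:3  d3:4  d4:6  d5:6  d6:6  d7:6  d8:0  d9:0  d10:0 → peak 6
F@4: d1:6  d2:3  d3:3  d4:7  d5:6  d6:6  d7:6  d8:0  d9:0  d10:0 → peak 7
F@5: d1:6  d2:3  d3:3  d4:6  d5:7  d6:6  d7:6  d8:0  d9:0  d10:0 → peak 7
F@6: d1:6  d2:3  d3:3  d4:6  d5:6  d6:7  d7:6  d8:0  d9:0  d10:0 → peak 7
Best is F@2, peak 6.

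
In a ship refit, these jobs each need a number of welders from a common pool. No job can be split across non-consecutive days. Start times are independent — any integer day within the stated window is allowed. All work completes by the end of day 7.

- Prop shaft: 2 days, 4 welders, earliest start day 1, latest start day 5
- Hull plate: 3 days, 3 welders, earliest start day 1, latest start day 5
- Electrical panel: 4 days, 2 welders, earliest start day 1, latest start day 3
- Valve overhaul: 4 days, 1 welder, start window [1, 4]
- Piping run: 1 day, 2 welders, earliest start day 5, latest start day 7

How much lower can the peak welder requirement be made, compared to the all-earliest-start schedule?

5

Early-start peak: d1:10  d2:10  d3:6  d4:3  d5:2  d6:0  d7:0 ⇒ 10.
Leveled (Prop shaft@1, Hull plate@5, Electrical panel@3, Valve overhaul@1, Piping run@7): d1:5  d2:5  d3:3  d4:3  d5:5  d6:5  d7:5 ⇒ 5.
Reduction 10 − 5 = 5.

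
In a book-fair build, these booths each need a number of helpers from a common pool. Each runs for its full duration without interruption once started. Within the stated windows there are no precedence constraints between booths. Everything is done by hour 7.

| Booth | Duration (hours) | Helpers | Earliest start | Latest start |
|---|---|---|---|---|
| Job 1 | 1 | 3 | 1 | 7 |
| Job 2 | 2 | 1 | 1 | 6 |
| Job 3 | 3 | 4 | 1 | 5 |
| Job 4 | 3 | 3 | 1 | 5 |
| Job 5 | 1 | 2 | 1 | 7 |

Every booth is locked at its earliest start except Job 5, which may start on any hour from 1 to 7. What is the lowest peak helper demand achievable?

11

Job 5@1: h1:13  h2:8  h3:7  h4:0  h5:0  h6:0  h7:0 → peak 13
Job 5@2: h1:11  h2:10  h3:7  h4:0  h5:0  h6:0  h7:0 → peak 11
Job 5@3: h1:11  h2:8  h3:9  h4:0  h5:0  h6:0  h7:0 → peak 11
Job 5@4: h1:11  h2:8  h3:7  h4:2  h5:0  h6:0  h7:0 → peak 11
Job 5@5: h1:11  h2:8  h3:7  h4:0  h5:2  h6:0  h7:0 → peak 11
Job 5@6: h1:11  h2:8  h3:7  h4:0  h5:0  h6:2  h7:0 → peak 11
Job 5@7: h1:11  h2:8  h3:7  h4:0  h5:0  h6:0  h7:2 → peak 11
Best is Job 5@2, peak 11.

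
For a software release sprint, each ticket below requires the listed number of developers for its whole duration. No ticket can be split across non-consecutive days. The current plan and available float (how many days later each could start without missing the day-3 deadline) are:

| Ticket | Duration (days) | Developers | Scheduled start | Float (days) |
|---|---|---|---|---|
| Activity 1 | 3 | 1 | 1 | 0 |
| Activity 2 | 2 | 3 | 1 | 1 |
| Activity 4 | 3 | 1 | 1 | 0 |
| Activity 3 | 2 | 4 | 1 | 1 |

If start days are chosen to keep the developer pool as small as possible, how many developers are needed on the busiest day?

9

Schedule Activity 1@1, Activity 2@1, Activity 4@1, Activity 3@1: d1:9  d2:9  d3:2 — peak 9.
No arrangement of the 4 feasible schedules does better.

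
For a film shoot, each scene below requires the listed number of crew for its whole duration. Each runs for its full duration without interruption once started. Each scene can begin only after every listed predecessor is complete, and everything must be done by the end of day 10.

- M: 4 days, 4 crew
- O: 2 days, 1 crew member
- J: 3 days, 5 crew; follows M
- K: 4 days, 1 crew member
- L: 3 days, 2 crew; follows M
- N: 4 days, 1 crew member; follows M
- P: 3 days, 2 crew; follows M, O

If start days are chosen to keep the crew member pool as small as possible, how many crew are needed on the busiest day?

6

Early-start (M@1, O@1, J@5, K@1, L@5, N@5, P@5) gives peak 10: d1:6  d2:6  d3:5  d4:5  d5:10  d6:10  d7:10  d8:1  d9:0  d10:0.
Shift L→8, P→8.
Schedule M@1, O@1, J@5, K@1, L@8, N@5, P@8: d1:6  d2:6  d3:5  d4:5  d5:6  d6:6  d7:6  d8:5  d9:4  d10:4 — peak 6.
Total crew member-days = 53 over 10 days ⇒ peak ≥ ⌈53/10⌉ = 6, so 6 is optimal.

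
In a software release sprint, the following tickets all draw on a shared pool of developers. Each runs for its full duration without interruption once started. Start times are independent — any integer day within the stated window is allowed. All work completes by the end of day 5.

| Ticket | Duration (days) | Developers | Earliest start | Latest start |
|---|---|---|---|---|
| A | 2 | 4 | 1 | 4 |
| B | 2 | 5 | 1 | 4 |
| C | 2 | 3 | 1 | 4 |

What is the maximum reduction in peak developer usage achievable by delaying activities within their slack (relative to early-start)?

5

Early-start peak: d1:12  d2:12  d3:0  d4:0  d5:0 ⇒ 12.
Leveled (A@1, B@3, C@1): d1:7  d2:7  d3:5  d4:5  d5:0 ⇒ 7.
Reduction 12 − 7 = 5.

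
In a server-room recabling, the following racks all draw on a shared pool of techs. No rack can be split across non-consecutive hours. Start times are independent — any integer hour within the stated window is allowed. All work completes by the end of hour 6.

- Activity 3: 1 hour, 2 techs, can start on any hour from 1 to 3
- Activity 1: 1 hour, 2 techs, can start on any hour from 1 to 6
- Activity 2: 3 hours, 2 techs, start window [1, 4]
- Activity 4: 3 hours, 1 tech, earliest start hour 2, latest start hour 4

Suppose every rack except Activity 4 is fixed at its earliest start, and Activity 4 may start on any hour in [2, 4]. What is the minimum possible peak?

Activity 4@2: h1:6  h2:3  h3:3  h4:1  h5:0  h6:0 → peak 6
Activity 4@3: h1:6  h2:2  h3:3  h4:1  h5:1  h6:0 → peak 6
Activity 4@4: h1:6  h2:2  h3:2  h4:1  h5:1  h6:1 → peak 6
Best is Activity 4@2, peak 6.

6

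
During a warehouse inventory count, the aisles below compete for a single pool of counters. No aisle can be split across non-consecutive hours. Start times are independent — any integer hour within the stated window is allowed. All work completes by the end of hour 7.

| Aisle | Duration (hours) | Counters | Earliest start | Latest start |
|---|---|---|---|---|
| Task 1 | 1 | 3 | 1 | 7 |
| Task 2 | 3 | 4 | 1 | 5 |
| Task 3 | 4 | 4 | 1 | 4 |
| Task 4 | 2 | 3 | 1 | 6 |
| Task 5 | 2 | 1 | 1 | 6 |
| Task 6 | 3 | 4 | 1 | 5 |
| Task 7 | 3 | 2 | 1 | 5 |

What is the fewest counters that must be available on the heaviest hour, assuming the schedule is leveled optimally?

9

Early-start (Task 1@1, Task 2@1, Task 3@1, Task 4@1, Task 5@1, Task 6@1, Task 7@1) gives peak 21: h1:21  h2:18  h3:14  h4:4  h5:0  h6:0  h7:0.
Shift Task 3→4, Task 4→2, Task 5→4, Task 6→4.
Schedule Task 1@1, Task 2@1, Task 3@4, Task 4@2, Task 5@4, Task 6@4, Task 7@1: h1:9  h2:9  h3:9  h4:9  h5:9  h6:8  h7:4 — peak 9.
Total counter-hours = 57 over 7 hours ⇒ peak ≥ ⌈57/7⌉ = 9, so 9 is optimal.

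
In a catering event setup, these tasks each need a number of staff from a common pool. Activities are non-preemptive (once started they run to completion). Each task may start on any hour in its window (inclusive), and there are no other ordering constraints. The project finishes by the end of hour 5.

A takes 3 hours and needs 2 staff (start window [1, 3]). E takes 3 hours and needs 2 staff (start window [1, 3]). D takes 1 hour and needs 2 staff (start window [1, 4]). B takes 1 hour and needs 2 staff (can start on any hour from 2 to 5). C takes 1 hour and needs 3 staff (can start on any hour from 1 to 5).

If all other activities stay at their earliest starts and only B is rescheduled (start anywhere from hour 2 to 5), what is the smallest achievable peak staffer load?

B@2: h1:9  h2:6  h3:4  h4:0  h5:0 → peak 9
B@3: h1:9  h2:4  h3:6  h4:0  h5:0 → peak 9
B@4: h1:9  h2:4  h3:4  h4:2  h5:0 → peak 9
B@5: h1:9  h2:4  h3:4  h4:0  h5:2 → peak 9
Best is B@2, peak 9.

9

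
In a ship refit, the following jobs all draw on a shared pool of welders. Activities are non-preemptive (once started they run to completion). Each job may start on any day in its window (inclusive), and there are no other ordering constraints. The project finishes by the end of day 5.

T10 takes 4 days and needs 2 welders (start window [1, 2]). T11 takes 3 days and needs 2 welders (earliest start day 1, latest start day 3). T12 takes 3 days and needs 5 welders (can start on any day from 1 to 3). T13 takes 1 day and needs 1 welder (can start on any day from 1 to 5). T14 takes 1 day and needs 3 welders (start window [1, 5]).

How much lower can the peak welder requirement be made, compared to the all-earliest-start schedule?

4

Early-start peak: d1:13  d2:9  d3:9  d4:2  d5:0 ⇒ 13.
Leveled (T10@1, T11@1, T12@1, T13@4, T14@4): d1:9  d2:9  d3:9  d4:6  d5:0 ⇒ 9.
Reduction 13 − 9 = 4.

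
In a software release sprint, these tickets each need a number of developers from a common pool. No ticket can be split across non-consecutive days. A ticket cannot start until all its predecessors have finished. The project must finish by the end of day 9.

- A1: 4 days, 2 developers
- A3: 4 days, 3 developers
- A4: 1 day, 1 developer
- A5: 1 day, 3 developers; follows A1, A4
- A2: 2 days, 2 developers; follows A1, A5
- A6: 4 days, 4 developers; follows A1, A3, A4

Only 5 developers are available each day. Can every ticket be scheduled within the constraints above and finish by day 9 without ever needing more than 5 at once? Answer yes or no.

The minimum achievable peak is 6; 5 < 6, so no feasible schedule stays within the cap.

no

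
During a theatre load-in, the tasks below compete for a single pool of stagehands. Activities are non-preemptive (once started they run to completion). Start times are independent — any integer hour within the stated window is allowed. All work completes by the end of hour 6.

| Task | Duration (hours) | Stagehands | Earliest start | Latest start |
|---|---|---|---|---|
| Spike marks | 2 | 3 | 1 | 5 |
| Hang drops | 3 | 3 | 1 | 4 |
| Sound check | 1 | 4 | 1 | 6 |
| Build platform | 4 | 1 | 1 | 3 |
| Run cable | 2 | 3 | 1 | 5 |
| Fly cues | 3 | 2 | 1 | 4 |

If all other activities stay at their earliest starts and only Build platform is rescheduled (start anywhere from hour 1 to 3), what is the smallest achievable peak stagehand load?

Build platform@1: h1:16  h2:12  h3:6  h4:1  h5:0  h6:0 → peak 16
Build platform@2: h1:15  h2:12  h3:6  h4:1  h5:1  h6:0 → peak 15
Build platform@3: h1:15  h2:11  h3:6  h4:1  h5:1  h6:1 → peak 15
Best is Build platform@2, peak 15.

15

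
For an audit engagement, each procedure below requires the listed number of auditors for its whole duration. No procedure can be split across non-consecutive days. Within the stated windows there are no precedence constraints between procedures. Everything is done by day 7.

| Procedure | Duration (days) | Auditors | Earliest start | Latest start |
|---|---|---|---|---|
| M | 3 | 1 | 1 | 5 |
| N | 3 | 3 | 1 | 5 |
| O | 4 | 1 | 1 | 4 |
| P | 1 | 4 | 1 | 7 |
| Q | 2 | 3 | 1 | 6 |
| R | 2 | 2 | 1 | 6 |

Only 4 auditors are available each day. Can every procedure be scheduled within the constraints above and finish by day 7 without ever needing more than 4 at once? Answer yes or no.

Total auditor-days = 30; over 7 days the average is 30/7 > 4, so some day must exceed 4.

no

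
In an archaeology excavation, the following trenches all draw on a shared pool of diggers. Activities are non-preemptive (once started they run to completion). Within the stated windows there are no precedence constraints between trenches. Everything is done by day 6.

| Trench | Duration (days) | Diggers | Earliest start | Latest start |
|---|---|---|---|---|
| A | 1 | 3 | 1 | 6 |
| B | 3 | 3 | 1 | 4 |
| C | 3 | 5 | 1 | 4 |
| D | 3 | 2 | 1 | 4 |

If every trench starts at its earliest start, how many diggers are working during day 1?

At early start, day 1 has: A, B, C, D.
Demand: 3 + 3 + 5 + 2 = 13.

13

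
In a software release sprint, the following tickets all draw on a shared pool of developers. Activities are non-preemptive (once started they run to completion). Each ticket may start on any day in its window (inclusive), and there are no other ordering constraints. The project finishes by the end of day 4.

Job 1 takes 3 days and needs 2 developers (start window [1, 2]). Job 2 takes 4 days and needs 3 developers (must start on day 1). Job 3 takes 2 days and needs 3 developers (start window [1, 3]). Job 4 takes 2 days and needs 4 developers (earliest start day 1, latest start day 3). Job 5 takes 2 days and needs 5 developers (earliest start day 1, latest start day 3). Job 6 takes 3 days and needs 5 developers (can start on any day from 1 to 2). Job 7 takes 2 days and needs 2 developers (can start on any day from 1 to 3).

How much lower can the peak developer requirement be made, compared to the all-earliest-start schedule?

7

Early-start peak: d1:24  d2:24  d3:10  d4:3 ⇒ 24.
Leveled (Job 1@1, Job 2@1, Job 3@1, Job 4@1, Job 5@3, Job 6@1, Job 7@3): d1:17  d2:17  d3:17  d4:10 ⇒ 17.
Reduction 24 − 17 = 7.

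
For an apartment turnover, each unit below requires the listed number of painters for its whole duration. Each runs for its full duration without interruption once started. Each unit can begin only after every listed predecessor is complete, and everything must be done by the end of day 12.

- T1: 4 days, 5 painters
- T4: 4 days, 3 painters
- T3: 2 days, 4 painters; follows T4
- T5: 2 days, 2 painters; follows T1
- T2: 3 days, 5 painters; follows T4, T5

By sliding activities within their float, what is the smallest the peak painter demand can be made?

8

Schedule T1@1, T4@1, T3@5, T5@5, T2@7: d1:8  d2:8  d3:8  d4:8  d5:6  d6:6  d7:5  d8:5  d9:5  d10:0  d11:0  d12:0 — peak 8.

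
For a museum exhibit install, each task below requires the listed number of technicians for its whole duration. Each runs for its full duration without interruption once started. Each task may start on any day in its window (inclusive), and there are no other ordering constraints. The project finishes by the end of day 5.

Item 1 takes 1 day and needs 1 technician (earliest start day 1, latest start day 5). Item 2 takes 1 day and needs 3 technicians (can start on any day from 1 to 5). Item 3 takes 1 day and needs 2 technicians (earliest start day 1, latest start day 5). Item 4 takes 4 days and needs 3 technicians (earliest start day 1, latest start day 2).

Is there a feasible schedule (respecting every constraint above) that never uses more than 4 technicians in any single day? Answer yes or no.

The minimum achievable peak is 5; 4 < 5, so no feasible schedule stays within the cap.

no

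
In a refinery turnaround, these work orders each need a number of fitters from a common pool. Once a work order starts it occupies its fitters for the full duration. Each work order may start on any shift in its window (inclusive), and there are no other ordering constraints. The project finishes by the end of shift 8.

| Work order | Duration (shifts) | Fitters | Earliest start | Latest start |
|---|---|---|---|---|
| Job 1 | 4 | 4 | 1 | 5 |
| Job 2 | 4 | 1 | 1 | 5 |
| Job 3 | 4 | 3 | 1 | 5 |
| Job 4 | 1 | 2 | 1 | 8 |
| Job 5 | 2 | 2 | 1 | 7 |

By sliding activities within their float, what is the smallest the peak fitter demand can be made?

Early-start (Job 1@1, Job 2@1, Job 3@1, Job 4@1, Job 5@1) gives peak 12: s1:12  s2:10  s3:8  s4:8  s5:0  s6:0  s7:0  s8:0.
Shift Job 3→5, Job 4→5, Job 5→6.
Schedule Job 1@1, Job 2@1, Job 3@5, Job 4@5, Job 5@6: s1:5  s2:5  s3:5  s4:5  s5:5  s6:5  s7:5  s8:3 — peak 5.
Total fitter-shifts = 38 over 8 shifts ⇒ peak ≥ ⌈38/8⌉ = 5, so 5 is optimal.

5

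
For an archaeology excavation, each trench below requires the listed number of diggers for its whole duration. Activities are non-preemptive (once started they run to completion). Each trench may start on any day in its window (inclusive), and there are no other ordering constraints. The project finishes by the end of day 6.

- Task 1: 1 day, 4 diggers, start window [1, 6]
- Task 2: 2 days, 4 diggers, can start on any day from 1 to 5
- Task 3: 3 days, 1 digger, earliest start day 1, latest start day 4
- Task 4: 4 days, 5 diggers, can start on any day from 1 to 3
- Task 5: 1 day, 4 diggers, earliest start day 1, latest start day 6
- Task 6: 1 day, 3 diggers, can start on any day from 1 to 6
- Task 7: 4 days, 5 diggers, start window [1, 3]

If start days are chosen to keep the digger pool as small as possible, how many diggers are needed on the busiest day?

11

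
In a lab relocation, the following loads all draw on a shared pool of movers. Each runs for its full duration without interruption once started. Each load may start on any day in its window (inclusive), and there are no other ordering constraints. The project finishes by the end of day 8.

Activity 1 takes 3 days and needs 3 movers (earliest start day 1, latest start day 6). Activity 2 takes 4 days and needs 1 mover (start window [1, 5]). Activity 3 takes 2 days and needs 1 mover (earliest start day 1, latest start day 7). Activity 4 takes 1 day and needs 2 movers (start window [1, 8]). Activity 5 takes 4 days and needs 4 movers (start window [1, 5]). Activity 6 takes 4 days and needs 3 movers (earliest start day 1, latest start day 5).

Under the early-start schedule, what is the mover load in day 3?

At early start, day 3 has: Activity 1, Activity 2, Activity 5, Activity 6.
Demand: 3 + 1 + 4 + 3 = 11.

11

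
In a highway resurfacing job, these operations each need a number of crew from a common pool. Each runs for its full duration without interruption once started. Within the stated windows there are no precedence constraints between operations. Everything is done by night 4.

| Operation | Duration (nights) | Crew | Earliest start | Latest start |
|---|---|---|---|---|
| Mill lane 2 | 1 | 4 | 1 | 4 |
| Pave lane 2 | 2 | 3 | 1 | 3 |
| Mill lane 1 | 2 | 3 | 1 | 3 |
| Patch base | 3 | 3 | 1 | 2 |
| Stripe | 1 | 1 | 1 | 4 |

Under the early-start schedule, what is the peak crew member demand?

14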